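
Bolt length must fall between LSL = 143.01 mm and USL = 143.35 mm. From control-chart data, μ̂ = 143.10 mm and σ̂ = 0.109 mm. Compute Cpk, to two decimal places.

0.28

Cpu = (USL − μ̂) / (3σ̂) = (143.35 − 143.10) / (3 × 0.109) = 0.7645; Cpl = (μ̂ − LSL) / (3σ̂) = (143.10 − 143.01) / (3 × 0.109) = 0.2752; Cpk = min(Cpu, Cpl) = 0.2752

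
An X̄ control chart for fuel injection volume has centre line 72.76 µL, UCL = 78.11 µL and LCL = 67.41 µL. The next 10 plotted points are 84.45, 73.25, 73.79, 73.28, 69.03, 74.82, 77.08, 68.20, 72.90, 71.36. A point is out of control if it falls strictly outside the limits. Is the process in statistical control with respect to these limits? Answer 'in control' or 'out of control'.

Compare each point to [67.41, 78.11]: sample 1 = 84.45 > UCL.

out of control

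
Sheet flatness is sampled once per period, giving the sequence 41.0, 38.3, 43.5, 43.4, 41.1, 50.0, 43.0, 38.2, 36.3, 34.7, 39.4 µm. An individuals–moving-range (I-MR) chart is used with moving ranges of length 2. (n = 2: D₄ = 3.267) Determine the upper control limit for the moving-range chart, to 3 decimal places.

12.807

Moving ranges: 2.7, 5.2, 0.1, 2.3, 8.9, 7.0, 4.8, 1.9, 1.6, 4.7; M̄R̄ = 39.2000 / 10 = 3.9200
UCL_MR = D₄·M̄R̄ = 3.267 × 3.9200 = 12.8066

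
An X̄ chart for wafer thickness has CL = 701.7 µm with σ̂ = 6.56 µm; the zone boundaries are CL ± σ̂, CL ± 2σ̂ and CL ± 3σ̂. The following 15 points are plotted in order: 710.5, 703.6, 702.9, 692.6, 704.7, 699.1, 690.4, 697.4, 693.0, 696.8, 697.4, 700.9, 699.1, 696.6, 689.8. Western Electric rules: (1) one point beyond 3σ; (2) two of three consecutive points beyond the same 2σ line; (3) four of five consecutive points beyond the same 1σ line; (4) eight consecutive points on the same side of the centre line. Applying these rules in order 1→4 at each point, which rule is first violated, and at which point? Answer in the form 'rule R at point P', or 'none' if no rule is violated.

rule 4 at point 13

Zone of each point (C = within 1σ̂, B = 1σ̂–2σ̂, A = 2σ̂–3σ̂, * = beyond 3σ̂; sign = side of CL): 1:+B, 2:+C, 3:+C, 4:-B, 5:+C, 6:-C, 7:-B, 8:-C, 9:-B, 10:-C, 11:-C, 12:-C, 13:-C, 14:-C, 15:-B
Rule 4 (eight consecutive points on the same side of the centre line) is satisfied at point 13.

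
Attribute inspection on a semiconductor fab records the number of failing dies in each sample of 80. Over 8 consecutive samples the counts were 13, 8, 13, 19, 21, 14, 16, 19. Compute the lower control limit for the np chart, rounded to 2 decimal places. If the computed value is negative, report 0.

p̄ = Σdᵢ / (k·n) = 123 / (8 × 80) = 0.19219
LCL = np̄ − 3·√(np̄(1−p̄)) = 15.3750 − 3 × 3.5242 = 4.8023

4.80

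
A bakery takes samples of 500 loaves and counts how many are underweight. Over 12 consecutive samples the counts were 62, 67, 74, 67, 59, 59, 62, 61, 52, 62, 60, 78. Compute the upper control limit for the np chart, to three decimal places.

85.932

p̄ = Σdᵢ / (k·n) = 763 / (12 × 500) = 0.12717
UCL = np̄ + 3·√(np̄(1−p̄)) = 63.5833 + 3 × √(63.5833×0.87283) = 63.5833 + 3 × 7.4497 = 85.9324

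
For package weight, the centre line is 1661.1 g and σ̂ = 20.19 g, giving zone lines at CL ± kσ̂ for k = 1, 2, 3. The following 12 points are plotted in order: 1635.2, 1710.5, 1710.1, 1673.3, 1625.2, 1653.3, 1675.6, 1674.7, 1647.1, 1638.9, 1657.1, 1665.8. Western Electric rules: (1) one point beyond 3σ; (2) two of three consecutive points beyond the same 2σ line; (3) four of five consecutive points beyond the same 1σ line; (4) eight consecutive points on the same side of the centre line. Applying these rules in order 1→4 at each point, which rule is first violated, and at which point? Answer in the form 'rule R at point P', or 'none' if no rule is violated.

rule 2 at point 3

Zone of each point (C = within 1σ̂, B = 1σ̂–2σ̂, A = 2σ̂–3σ̂, * = beyond 3σ̂; sign = side of CL): 1:-B, 2:+A, 3:+A, 4:+C, 5:-B, 6:-C, 7:+C, 8:+C, 9:-C, 10:-B, 11:-C, 12:+C
Rule 2 (two of three consecutive points beyond the same 2σ limit) is satisfied at point 3.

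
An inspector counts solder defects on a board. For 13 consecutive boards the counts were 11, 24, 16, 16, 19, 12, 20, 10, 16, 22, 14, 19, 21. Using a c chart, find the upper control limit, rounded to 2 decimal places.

29.26

c̄ = (11 + 24 + 16 + 16 + 19 + 12 + 20 + 10 + 16 + 22 + 14 + 19 + 21) / 13 = 220 / 13 = 16.9231
UCL = c̄ + 3√c̄ = 16.9231 + 3 × √16.9231 = 16.9231 + 3 × 4.1138 = 29.2644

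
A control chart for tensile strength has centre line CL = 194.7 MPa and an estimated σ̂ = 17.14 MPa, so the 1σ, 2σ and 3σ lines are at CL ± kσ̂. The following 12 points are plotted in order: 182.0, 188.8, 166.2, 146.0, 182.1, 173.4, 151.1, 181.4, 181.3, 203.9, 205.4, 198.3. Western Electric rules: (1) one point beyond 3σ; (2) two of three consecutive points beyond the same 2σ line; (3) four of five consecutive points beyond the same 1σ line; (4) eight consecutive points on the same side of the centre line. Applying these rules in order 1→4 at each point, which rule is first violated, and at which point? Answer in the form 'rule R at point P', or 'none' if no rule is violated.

rule 3 at point 7

Zone of each point (C = within 1σ̂, B = 1σ̂–2σ̂, A = 2σ̂–3σ̂, * = beyond 3σ̂; sign = side of CL): 1:-C, 2:-C, 3:-B, 4:-A, 5:-C, 6:-B, 7:-A, 8:-C, 9:-C, 10:+C, 11:+C, 12:+C
Rule 3 (four of five consecutive points beyond the same 1σ limit) is satisfied at point 7.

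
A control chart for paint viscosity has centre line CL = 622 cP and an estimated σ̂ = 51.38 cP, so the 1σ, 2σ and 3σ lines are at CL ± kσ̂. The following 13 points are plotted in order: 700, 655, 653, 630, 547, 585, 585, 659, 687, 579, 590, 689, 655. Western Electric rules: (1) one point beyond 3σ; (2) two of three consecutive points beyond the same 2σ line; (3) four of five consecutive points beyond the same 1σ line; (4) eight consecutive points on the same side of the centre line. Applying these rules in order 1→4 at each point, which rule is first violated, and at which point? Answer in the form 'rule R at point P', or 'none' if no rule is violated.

Zone of each point (C = within 1σ̂, B = 1σ̂–2σ̂, A = 2σ̂–3σ̂, * = beyond 3σ̂; sign = side of CL): 1:+B, 2:+C, 3:+C, 4:+C, 5:-B, 6:-C, 7:-C, 8:+C, 9:+B, 10:-C, 11:-C, 12:+B, 13:+C
No rule fires across all 13 points.

none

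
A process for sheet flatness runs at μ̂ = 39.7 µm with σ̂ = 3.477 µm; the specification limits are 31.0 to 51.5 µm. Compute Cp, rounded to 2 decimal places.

Cp = (USL − LSL) / (6σ̂) = (51.5 − 31.0) / (6 × 3.477) = 20.5000 / 20.8620 = 0.9826

0.98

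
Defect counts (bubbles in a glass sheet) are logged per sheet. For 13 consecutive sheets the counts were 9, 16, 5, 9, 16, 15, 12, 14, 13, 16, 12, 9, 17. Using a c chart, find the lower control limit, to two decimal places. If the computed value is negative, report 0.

1.92

c̄ = (9 + 16 + 5 + 9 + 16 + 15 + 12 + 14 + 13 + 16 + 12 + 9 + 17) / 13 = 163 / 13 = 12.5385
LCL = c̄ − 3√c̄ = 12.5385 − 3 × 3.5410 = 1.9156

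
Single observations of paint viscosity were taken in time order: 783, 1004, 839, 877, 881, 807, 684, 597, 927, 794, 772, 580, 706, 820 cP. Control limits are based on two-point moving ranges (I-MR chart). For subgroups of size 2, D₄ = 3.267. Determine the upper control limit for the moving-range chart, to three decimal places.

Moving ranges: 221, 165, 38, 4, 74, 123, 87, 330, 133, 22, 192, 126, 114; M̄R̄ = 1629.0000 / 13 = 125.3077
UCL_MR = D₄·M̄R̄ = 3.267 × 125.3077 = 409.3802

409.380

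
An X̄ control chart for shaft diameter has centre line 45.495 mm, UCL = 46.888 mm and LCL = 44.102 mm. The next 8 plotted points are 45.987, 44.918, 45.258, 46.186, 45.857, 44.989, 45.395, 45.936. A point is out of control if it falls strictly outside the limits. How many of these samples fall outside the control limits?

0

All 8 points lie within [44.102, 46.888].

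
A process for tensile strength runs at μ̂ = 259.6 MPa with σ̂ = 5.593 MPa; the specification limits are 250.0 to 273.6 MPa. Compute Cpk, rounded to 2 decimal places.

0.57

Cpu = (USL − μ̂) / (3σ̂) = (273.6 − 259.6) / (3 × 5.593) = 0.8344; Cpl = (μ̂ − LSL) / (3σ̂) = (259.6 − 250.0) / (3 × 5.593) = 0.5721; Cpk = min(Cpu, Cpl) = 0.5721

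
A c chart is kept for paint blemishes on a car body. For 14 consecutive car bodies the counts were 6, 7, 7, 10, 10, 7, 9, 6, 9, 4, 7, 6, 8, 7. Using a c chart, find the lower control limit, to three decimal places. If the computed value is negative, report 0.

0.000

c̄ = (6 + 7 + 7 + 10 + 10 + 7 + 9 + 6 + 9 + 4 + 7 + 6 + 8 + 7) / 14 = 103 / 14 = 7.3571
LCL = c̄ − 3√c̄ = 7.3571 − 3 × 2.7124 = -0.7801 → 0 (cannot be negative)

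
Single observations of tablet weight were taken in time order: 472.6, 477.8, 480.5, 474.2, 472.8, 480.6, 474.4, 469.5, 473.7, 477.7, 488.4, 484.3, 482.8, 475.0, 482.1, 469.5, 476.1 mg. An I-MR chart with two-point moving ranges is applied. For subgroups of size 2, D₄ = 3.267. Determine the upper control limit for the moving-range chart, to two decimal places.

Moving ranges: 5.2, 2.7, 6.3, 1.4, 7.8, 6.2, 4.9, 4.2, 4.0, 10.7, 4.1, 1.5, 7.8, 7.1, 12.6, 6.6; M̄R̄ = 93.1000 / 16 = 5.8187
UCL_MR = D₄·M̄R̄ = 3.267 × 5.8187 = 19.0099

19.01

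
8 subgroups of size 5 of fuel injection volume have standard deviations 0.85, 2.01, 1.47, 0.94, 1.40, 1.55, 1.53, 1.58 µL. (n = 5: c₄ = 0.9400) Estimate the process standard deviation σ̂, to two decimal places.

1.51

s̄ = (0.85 + 2.01 + 1.47 + 0.94 + 1.40 + 1.55 + 1.53 + 1.58) / 8 = 1.4163
σ̂ = s̄ / c₄ = 1.4163 / 0.9400 = 1.5066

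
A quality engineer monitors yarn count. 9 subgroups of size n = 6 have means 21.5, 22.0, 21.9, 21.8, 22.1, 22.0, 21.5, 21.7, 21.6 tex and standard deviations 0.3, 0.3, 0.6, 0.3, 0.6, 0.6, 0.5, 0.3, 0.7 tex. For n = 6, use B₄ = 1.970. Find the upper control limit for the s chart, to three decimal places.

0.919

s̄ = (0.3 + 0.3 + 0.6 + 0.3 + 0.6 + 0.6 + 0.5 + 0.3 + 0.7) / 9 = 0.4667
UCL_s = B₄·s̄ = 1.970 × 0.4667 = 0.9193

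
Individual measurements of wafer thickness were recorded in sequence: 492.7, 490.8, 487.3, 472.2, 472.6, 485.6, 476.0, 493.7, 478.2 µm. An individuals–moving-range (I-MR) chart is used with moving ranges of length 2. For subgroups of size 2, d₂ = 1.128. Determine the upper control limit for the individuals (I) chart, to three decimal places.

X̄ = (492.7 + 490.8 + 487.3 + 472.2 + 472.6 + 485.6 + 476.0 + 493.7 + 478.2) / 9 = 483.2333
Moving ranges: 1.9, 3.5, 15.1, 0.4, 13.0, 9.6, 17.7, 15.5; M̄R̄ = 76.7000 / 8 = 9.5875
UCL = X̄ + 3·M̄R̄/d₂ = 483.2333 + 3 × 9.5875 / 1.128 = 508.7320

508.732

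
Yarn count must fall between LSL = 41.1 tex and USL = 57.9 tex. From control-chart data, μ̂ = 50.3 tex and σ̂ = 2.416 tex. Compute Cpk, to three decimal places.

1.049

Cpu = (USL − μ̂) / (3σ̂) = (57.9 − 50.3) / (3 × 2.416) = 1.0486; Cpl = (μ̂ − LSL) / (3σ̂) = (50.3 − 41.1) / (3 × 2.416) = 1.2693; Cpk = min(Cpu, Cpl) = 1.0486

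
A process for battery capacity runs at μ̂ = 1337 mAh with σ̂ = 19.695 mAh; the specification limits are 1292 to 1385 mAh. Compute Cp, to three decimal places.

0.787

Cp = (USL − LSL) / (6σ̂) = (1385 − 1292) / (6 × 19.695) = 93.0000 / 118.1700 = 0.7870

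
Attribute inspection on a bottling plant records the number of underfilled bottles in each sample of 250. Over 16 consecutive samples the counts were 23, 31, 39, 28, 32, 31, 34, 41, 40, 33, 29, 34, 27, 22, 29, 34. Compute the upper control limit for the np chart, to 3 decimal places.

p̄ = Σdᵢ / (k·n) = 507 / (16 × 250) = 0.12675
UCL = np̄ + 3·√(np̄(1−p̄)) = 31.6875 + 3 × √(31.6875×0.87325) = 31.6875 + 3 × 5.2603 = 47.4685

47.469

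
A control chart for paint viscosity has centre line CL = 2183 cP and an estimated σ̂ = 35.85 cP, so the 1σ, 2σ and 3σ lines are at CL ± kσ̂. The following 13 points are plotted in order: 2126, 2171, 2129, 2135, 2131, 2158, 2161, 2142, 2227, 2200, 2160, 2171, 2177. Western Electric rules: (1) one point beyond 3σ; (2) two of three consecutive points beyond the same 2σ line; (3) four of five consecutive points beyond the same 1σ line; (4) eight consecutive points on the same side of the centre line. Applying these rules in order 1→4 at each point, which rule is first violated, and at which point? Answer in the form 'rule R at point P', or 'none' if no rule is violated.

rule 3 at point 5

Zone of each point (C = within 1σ̂, B = 1σ̂–2σ̂, A = 2σ̂–3σ̂, * = beyond 3σ̂; sign = side of CL): 1:-B, 2:-C, 3:-B, 4:-B, 5:-B, 6:-C, 7:-C, 8:-B, 9:+B, 10:+C, 11:-C, 12:-C, 13:-C
Rule 3 (four of five consecutive points beyond the same 1σ limit) is satisfied at point 5.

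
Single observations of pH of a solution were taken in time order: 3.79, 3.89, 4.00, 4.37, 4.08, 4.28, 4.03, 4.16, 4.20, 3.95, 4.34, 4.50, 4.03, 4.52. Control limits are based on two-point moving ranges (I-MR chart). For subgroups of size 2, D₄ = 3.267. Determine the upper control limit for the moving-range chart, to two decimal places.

Moving ranges: 0.10, 0.11, 0.37, 0.29, 0.20, 0.25, 0.13, 0.04, 0.25, 0.39, 0.16, 0.47, 0.49; M̄R̄ = 3.2500 / 13 = 0.2500
UCL_MR = D₄·M̄R̄ = 3.267 × 0.2500 = 0.8167

0.82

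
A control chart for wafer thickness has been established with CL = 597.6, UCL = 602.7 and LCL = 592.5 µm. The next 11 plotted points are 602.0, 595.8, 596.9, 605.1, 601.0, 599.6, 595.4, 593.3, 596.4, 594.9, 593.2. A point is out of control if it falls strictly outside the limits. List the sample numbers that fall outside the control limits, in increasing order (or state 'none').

4

Compare each point to [592.5, 602.7]: sample 4 = 605.1 > UCL.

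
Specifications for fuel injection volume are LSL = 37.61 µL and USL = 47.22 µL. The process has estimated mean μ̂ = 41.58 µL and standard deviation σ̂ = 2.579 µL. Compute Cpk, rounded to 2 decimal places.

Cpu = (USL − μ̂) / (3σ̂) = (47.22 − 41.58) / (3 × 2.579) = 0.7290; Cpl = (μ̂ − LSL) / (3σ̂) = (41.58 − 37.61) / (3 × 2.579) = 0.5131; Cpk = min(Cpu, Cpl) = 0.5131

0.51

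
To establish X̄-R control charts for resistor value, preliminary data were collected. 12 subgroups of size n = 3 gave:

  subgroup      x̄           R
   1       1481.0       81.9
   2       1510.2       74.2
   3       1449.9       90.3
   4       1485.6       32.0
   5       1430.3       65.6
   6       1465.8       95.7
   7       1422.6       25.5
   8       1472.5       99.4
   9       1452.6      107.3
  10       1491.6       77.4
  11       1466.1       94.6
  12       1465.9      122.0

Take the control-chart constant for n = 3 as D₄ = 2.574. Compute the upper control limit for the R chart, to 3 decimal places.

R̄ = (81.9 + 74.2 + 90.3 + 32.0 + 65.6 + 95.7 + 25.5 + 99.4 + 107.3 + 77.4 + 94.6 + 122.0) / 12 = 965.9000 / 12 = 80.4917
UCL_R = D₄·R̄ = 2.574 × 80.4917 = 207.1855

207.186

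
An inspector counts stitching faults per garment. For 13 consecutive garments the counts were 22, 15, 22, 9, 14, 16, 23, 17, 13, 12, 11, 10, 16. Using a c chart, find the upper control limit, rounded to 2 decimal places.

27.15

c̄ = (22 + 15 + 22 + 9 + 14 + 16 + 23 + 17 + 13 + 12 + 11 + 10 + 16) / 13 = 200 / 13 = 15.3846
UCL = c̄ + 3√c̄ = 15.3846 + 3 × √15.3846 = 15.3846 + 3 × 3.9223 = 27.1516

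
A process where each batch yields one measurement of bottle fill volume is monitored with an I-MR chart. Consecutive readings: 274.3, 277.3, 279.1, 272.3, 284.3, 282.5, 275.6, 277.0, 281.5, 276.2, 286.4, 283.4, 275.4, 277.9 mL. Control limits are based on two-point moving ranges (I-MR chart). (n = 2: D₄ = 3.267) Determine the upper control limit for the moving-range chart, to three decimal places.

16.888

Moving ranges: 3.0, 1.8, 6.8, 12.0, 1.8, 6.9, 1.4, 4.5, 5.3, 10.2, 3.0, 8.0, 2.5; M̄R̄ = 67.2000 / 13 = 5.1692
UCL_MR = D₄·M̄R̄ = 3.267 × 5.1692 = 16.8879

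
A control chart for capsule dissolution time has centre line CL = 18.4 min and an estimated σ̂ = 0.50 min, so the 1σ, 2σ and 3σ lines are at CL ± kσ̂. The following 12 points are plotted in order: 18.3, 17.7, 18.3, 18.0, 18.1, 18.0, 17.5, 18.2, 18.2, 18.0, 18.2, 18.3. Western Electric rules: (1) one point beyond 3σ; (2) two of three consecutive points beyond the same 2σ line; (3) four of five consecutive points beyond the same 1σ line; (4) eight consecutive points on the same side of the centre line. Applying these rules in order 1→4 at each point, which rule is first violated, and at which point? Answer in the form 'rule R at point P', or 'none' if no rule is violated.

Zone of each point (C = within 1σ̂, B = 1σ̂–2σ̂, A = 2σ̂–3σ̂, * = beyond 3σ̂; sign = side of CL): 1:-C, 2:-B, 3:-C, 4:-C, 5:-C, 6:-C, 7:-B, 8:-C, 9:-C, 10:-C, 11:-C, 12:-C
Rule 4 (eight consecutive points on the same side of the centre line) is satisfied at point 8.

rule 4 at point 8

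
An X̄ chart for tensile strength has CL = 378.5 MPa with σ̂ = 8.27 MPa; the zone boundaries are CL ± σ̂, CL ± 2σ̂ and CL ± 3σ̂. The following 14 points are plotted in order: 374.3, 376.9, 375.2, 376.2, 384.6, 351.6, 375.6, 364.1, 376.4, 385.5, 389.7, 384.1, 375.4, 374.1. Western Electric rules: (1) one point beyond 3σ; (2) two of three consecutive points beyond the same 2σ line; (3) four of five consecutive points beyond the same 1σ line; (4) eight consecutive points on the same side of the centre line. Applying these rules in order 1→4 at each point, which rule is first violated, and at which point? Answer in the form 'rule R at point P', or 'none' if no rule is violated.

rule 1 at point 6

Zone of each point (C = within 1σ̂, B = 1σ̂–2σ̂, A = 2σ̂–3σ̂, * = beyond 3σ̂; sign = side of CL): 1:-C, 2:-C, 3:-C, 4:-C, 5:+C, 6:-*, 7:-C, 8:-B, 9:-C, 10:+C, 11:+B, 12:+C, 13:-C, 14:-C
Rule 1 (one point beyond the 3σ limits) is satisfied at point 6.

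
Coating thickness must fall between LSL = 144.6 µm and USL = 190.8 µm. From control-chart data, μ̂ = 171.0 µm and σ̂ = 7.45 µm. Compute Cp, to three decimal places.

1.034

Cp = (USL − LSL) / (6σ̂) = (190.8 − 144.6) / (6 × 7.45) = 46.2000 / 44.7000 = 1.0336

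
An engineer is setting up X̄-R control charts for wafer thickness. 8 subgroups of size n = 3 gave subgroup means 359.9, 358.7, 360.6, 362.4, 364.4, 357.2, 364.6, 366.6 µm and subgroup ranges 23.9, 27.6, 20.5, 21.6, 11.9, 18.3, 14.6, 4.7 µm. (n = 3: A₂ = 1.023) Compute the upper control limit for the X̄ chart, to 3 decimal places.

380.099

X̄̄ = (359.9 + 358.7 + 360.6 + 362.4 + 364.4 + 357.2 + 364.6 + 366.6) / 8 = 2894.4000 / 8 = 361.8000
R̄ = (23.9 + 27.6 + 20.5 + 21.6 + 11.9 + 18.3 + 14.6 + 4.7) / 8 = 143.1000 / 8 = 17.8875
UCL = X̄̄ + A₂·R̄ = 361.8000 + 1.023 × 17.8875 = 380.0989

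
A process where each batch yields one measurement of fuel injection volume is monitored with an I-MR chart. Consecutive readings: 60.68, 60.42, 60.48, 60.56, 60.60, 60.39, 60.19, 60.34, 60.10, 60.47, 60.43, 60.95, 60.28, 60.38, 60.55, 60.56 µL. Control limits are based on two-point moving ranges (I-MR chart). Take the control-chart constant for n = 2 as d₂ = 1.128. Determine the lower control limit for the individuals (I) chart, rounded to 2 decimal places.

59.91

X̄ = (60.68 + 60.42 + 60.48 + 60.56 + 60.60 + 60.39 + 60.19 + 60.34 + 60.10 + 60.47 + 60.43 + 60.95 + 60.28 + 60.38 + 60.55 + 60.56) / 16 = 60.4612
Moving ranges: 0.26, 0.06, 0.08, 0.04, 0.21, 0.20, 0.15, 0.24, 0.37, 0.04, 0.52, 0.67, 0.10, 0.17, 0.01; M̄R̄ = 3.1200 / 15 = 0.2080
LCL = X̄ − 3·M̄R̄/d₂ = 60.4612 − 3 × 0.2080 / 1.128 = 59.9081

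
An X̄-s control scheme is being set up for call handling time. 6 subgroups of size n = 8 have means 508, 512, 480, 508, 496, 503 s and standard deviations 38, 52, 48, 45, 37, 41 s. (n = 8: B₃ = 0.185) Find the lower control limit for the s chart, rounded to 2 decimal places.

s̄ = (38 + 52 + 48 + 45 + 37 + 41) / 6 = 43.5000
LCL_s = B₃·s̄ = 0.185 × 43.5000 = 8.0475

8.05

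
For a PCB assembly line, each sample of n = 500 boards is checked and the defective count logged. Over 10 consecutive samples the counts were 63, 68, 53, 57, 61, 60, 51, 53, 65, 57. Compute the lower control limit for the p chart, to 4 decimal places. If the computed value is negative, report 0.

p̄ = Σdᵢ / (k·n) = 588 / (10 × 500) = 0.11760
LCL = p̄ − 3·√(p̄(1−p̄)/n) = 0.11760 − 3 × 0.01441 = 0.07438

0.0744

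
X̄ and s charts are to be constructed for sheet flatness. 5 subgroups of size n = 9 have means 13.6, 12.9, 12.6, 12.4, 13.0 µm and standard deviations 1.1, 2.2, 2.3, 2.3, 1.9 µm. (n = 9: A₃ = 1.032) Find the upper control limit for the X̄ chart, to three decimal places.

X̄̄ = (13.6 + 12.9 + 12.6 + 12.4 + 13.0) / 5 = 12.9000
s̄ = (1.1 + 2.2 + 2.3 + 2.3 + 1.9) / 5 = 1.9600
UCL = X̄̄ + A₃·s̄ = 12.9000 + 1.032 × 1.9600 = 14.9227

14.923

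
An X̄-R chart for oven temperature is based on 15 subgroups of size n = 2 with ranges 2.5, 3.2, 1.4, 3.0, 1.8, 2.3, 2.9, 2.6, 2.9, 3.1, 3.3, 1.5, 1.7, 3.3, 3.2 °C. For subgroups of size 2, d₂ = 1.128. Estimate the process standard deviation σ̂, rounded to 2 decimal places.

2.29

R̄ = (2.5 + 3.2 + 1.4 + 3.0 + 1.8 + 2.3 + 2.9 + 2.6 + 2.9 + 3.1 + 3.3 + 1.5 + 1.7 + 3.3 + 3.2) / 15 = 2.5800
σ̂ = R̄ / d₂ = 2.5800 / 1.128 = 2.2872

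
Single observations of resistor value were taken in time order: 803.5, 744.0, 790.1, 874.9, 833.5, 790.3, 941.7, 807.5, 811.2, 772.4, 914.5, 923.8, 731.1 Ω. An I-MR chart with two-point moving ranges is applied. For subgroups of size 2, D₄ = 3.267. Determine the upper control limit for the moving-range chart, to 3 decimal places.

Moving ranges: 59.5, 46.1, 84.8, 41.4, 43.2, 151.4, 134.2, 3.7, 38.8, 142.1, 9.3, 192.7; M̄R̄ = 947.2000 / 12 = 78.9333
UCL_MR = D₄·M̄R̄ = 3.267 × 78.9333 = 257.8752

257.875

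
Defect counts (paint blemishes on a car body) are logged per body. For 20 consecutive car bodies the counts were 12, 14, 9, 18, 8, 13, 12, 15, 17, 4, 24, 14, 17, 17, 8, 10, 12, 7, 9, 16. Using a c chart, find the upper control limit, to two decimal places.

c̄ = (12 + 14 + 9 + 18 + 8 + 13 + 12 + 15 + 17 + 4 + 24 + 14 + 17 + 17 + 8 + 10 + 12 + 7 + 9 + 16) / 20 = 256 / 20 = 12.8000
UCL = c̄ + 3√c̄ = 12.8000 + 3 × √12.8000 = 12.8000 + 3 × 3.5777 = 23.5331

23.53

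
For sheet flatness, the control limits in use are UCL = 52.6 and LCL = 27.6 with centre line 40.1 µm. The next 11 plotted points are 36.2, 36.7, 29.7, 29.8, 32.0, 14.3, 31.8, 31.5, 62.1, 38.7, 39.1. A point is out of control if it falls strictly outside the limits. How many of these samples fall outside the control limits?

Compare each point to [27.6, 52.6]: sample 6 = 14.3 < LCL; sample 9 = 62.1 > UCL.

2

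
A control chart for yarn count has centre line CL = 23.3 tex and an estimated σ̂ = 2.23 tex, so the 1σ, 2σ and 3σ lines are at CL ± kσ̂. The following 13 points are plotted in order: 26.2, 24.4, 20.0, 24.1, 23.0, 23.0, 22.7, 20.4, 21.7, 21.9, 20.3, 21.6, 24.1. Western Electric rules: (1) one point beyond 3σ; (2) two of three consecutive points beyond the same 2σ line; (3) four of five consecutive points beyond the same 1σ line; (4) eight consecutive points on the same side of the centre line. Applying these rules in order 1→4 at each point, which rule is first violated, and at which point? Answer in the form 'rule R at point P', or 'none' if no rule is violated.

rule 4 at point 12

Zone of each point (C = within 1σ̂, B = 1σ̂–2σ̂, A = 2σ̂–3σ̂, * = beyond 3σ̂; sign = side of CL): 1:+B, 2:+C, 3:-B, 4:+C, 5:-C, 6:-C, 7:-C, 8:-B, 9:-C, 10:-C, 11:-B, 12:-C, 13:+C
Rule 4 (eight consecutive points on the same side of the centre line) is satisfied at point 12.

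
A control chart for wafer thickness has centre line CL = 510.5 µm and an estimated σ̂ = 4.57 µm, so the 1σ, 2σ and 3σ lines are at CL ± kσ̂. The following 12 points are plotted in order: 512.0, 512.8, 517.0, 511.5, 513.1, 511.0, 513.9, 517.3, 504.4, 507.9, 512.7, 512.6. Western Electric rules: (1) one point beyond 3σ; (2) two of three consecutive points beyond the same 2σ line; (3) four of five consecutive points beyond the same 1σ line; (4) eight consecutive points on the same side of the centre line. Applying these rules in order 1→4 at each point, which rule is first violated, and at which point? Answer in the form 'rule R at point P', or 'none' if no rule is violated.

Zone of each point (C = within 1σ̂, B = 1σ̂–2σ̂, A = 2σ̂–3σ̂, * = beyond 3σ̂; sign = side of CL): 1:+C, 2:+C, 3:+B, 4:+C, 5:+C, 6:+C, 7:+C, 8:+B, 9:-B, 10:-C, 11:+C, 12:+C
Rule 4 (eight consecutive points on the same side of the centre line) is satisfied at point 8.

rule 4 at point 8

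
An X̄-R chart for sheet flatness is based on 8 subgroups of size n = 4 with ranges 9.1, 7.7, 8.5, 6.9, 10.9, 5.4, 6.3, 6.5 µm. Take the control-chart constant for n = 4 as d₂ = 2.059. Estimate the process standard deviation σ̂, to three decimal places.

R̄ = (9.1 + 7.7 + 8.5 + 6.9 + 10.9 + 5.4 + 6.3 + 6.5) / 8 = 7.6625
σ̂ = R̄ / d₂ = 7.6625 / 2.059 = 3.7215

3.721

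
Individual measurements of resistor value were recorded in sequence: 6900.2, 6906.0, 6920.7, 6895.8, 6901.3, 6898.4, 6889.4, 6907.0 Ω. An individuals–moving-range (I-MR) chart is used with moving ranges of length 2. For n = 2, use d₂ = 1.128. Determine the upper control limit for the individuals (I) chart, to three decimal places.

6932.897

X̄ = (6900.2 + 6906.0 + 6920.7 + 6895.8 + 6901.3 + 6898.4 + 6889.4 + 6907.0) / 8 = 6902.3500
Moving ranges: 5.8, 14.7, 24.9, 5.5, 2.9, 9.0, 17.6; M̄R̄ = 80.4000 / 7 = 11.4857
UCL = X̄ + 3·M̄R̄/d₂ = 6902.3500 + 3 × 11.4857 / 1.128 = 6932.8971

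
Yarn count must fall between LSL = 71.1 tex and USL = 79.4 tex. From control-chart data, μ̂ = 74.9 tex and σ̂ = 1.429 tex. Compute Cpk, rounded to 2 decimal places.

0.89

Cpu = (USL − μ̂) / (3σ̂) = (79.4 − 74.9) / (3 × 1.429) = 1.0497; Cpl = (μ̂ − LSL) / (3σ̂) = (74.9 − 71.1) / (3 × 1.429) = 0.8864; Cpk = min(Cpu, Cpl) = 0.8864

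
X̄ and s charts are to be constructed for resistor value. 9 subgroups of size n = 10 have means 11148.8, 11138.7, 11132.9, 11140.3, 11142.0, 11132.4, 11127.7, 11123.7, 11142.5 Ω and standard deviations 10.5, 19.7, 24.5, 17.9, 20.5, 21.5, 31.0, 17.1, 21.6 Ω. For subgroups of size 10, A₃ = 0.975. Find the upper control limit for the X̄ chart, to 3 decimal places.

11156.521

X̄̄ = (11148.8 + 11138.7 + 11132.9 + 11140.3 + 11142.0 + 11132.4 + 11127.7 + 11123.7 + 11142.5) / 9 = 11136.5556
s̄ = (10.5 + 19.7 + 24.5 + 17.9 + 20.5 + 21.5 + 31.0 + 17.1 + 21.6) / 9 = 20.4778
UCL = X̄̄ + A₃·s̄ = 11136.5556 + 0.975 × 20.4778 = 11156.5214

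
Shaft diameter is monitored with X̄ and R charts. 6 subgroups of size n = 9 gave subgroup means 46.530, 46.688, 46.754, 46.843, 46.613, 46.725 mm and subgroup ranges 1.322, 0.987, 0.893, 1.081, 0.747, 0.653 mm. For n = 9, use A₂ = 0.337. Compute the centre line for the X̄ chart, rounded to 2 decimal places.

X̄̄ = (46.530 + 46.688 + 46.754 + 46.843 + 46.613 + 46.725) / 6 = 280.1530 / 6 = 46.6922
CL = X̄̄ = 46.6922

46.69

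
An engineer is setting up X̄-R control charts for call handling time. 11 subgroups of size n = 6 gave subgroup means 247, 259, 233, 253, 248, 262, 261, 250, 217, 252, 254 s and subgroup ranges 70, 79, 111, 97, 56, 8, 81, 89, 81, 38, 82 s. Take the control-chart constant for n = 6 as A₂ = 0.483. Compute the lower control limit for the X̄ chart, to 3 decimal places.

X̄̄ = (247 + 259 + 233 + 253 + 248 + 262 + 261 + 250 + 217 + 252 + 254) / 11 = 2736.0000 / 11 = 248.7273
R̄ = (70 + 79 + 111 + 97 + 56 + 8 + 81 + 89 + 81 + 38 + 82) / 11 = 792.0000 / 11 = 72.0000
LCL = X̄̄ − A₂·R̄ = 248.7273 − 0.483 × 72.0000 = 213.9513

213.951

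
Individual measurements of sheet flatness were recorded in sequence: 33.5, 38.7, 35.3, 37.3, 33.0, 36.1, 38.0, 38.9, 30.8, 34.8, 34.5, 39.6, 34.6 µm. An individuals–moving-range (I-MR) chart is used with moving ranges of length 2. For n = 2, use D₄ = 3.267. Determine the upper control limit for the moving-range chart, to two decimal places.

Moving ranges: 5.2, 3.4, 2.0, 4.3, 3.1, 1.9, 0.9, 8.1, 4.0, 0.3, 5.1, 5.0; M̄R̄ = 43.3000 / 12 = 3.6083
UCL_MR = D₄·M̄R̄ = 3.267 × 3.6083 = 11.7884

11.79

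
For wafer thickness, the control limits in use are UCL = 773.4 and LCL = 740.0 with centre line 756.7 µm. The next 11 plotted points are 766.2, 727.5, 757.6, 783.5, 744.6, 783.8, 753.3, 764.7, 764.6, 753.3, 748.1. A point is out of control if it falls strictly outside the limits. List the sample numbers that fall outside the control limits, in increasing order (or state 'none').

2, 4, 6

Compare each point to [740.0, 773.4]: sample 2 = 727.5 < LCL; sample 4 = 783.5 > UCL; sample 6 = 783.8 > UCL.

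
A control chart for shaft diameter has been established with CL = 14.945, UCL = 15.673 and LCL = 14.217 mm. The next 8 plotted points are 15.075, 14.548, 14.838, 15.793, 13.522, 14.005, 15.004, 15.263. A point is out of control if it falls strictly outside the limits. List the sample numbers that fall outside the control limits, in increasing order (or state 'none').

4, 5, 6

Compare each point to [14.217, 15.673]: sample 4 = 15.793 > UCL; sample 5 = 13.522 < LCL; sample 6 = 14.005 < LCL.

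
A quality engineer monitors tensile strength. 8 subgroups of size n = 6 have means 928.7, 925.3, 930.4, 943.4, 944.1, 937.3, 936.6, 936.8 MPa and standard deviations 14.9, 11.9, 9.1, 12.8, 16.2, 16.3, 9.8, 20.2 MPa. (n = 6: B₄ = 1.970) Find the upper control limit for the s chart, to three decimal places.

27.383

s̄ = (14.9 + 11.9 + 9.1 + 12.8 + 16.2 + 16.3 + 9.8 + 20.2) / 8 = 13.9000
UCL_s = B₄·s̄ = 1.970 × 13.9000 = 27.3830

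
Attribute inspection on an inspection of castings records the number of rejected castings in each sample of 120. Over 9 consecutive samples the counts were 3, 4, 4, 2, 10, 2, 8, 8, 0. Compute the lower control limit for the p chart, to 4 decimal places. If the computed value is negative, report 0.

p̄ = Σdᵢ / (k·n) = 41 / (9 × 120) = 0.03796
LCL = p̄ − 3·√(p̄(1−p̄)/n) = 0.03796 − 3 × 0.01745 = -0.01437 → 0 (negative, so LCL = 0)

0.0000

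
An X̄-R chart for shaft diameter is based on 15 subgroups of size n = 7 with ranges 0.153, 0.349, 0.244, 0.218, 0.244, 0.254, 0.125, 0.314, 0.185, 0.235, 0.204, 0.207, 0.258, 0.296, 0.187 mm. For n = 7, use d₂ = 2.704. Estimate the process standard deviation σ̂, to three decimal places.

R̄ = (0.153 + 0.349 + 0.244 + 0.218 + 0.244 + 0.254 + 0.125 + 0.314 + 0.185 + 0.235 + 0.204 + 0.207 + 0.258 + 0.296 + 0.187) / 15 = 0.2315
σ̂ = R̄ / d₂ = 0.2315 / 2.704 = 0.0856

0.086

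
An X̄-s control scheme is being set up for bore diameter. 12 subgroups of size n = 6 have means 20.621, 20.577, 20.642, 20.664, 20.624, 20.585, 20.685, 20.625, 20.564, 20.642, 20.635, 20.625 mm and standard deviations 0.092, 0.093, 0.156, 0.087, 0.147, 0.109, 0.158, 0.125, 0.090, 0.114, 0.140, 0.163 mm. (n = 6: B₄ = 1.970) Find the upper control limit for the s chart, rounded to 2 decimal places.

0.24

s̄ = (0.092 + 0.093 + 0.156 + 0.087 + 0.147 + 0.109 + 0.158 + 0.125 + 0.090 + 0.114 + 0.140 + 0.163) / 12 = 0.1228
UCL_s = B₄·s̄ = 1.970 × 0.1228 = 0.2420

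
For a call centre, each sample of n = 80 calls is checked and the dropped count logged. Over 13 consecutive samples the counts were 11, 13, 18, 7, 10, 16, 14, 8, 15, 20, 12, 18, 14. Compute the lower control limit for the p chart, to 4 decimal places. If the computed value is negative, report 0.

p̄ = Σdᵢ / (k·n) = 176 / (13 × 80) = 0.16923
LCL = p̄ − 3·√(p̄(1−p̄)/n) = 0.16923 − 3 × 0.04192 = 0.04347

0.0435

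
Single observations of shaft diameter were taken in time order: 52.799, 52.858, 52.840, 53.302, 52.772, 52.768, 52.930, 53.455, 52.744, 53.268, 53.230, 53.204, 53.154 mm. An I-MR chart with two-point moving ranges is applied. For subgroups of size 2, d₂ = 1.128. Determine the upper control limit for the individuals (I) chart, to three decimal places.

X̄ = (52.799 + 52.858 + 52.840 + 53.302 + 52.772 + 52.768 + 52.930 + 53.455 + 52.744 + 53.268 + 53.230 + 53.204 + 53.154) / 13 = 53.0249
Moving ranges: 0.059, 0.018, 0.462, 0.530, 0.004, 0.162, 0.525, 0.711, 0.524, 0.038, 0.026, 0.050; M̄R̄ = 3.1090 / 12 = 0.2591
UCL = X̄ + 3·M̄R̄/d₂ = 53.0249 + 3 × 0.2591 / 1.128 = 53.7140

53.714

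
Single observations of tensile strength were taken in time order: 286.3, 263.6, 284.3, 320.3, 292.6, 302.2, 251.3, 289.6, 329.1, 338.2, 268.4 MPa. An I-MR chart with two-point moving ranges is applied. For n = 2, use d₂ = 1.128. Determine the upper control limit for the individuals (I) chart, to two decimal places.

X̄ = (286.3 + 263.6 + 284.3 + 320.3 + 292.6 + 302.2 + 251.3 + 289.6 + 329.1 + 338.2 + 268.4) / 11 = 293.2636
Moving ranges: 22.7, 20.7, 36.0, 27.7, 9.6, 50.9, 38.3, 39.5, 9.1, 69.8; M̄R̄ = 324.3000 / 10 = 32.4300
UCL = X̄ + 3·M̄R̄/d₂ = 293.2636 + 3 × 32.4300 / 1.128 = 379.5136

379.51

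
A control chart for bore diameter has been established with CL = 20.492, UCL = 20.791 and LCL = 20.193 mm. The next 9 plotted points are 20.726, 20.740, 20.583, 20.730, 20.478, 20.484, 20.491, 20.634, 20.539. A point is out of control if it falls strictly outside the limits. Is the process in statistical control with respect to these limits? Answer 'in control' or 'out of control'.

in control

All 9 points lie within [20.193, 20.791].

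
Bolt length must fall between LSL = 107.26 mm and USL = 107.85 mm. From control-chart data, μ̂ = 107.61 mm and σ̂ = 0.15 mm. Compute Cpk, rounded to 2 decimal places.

0.53

Cpu = (USL − μ̂) / (3σ̂) = (107.85 − 107.61) / (3 × 0.15) = 0.5333; Cpl = (μ̂ − LSL) / (3σ̂) = (107.61 − 107.26) / (3 × 0.15) = 0.7778; Cpk = min(Cpu, Cpl) = 0.5333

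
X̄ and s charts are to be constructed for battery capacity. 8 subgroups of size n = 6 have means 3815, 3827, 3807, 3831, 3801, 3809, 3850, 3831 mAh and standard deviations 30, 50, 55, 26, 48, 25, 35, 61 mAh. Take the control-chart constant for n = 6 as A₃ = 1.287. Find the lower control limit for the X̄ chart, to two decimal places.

3768.29

X̄̄ = (3815 + 3827 + 3807 + 3831 + 3801 + 3809 + 3850 + 3831) / 8 = 3821.3750
s̄ = (30 + 50 + 55 + 26 + 48 + 25 + 35 + 61) / 8 = 41.2500
LCL = X̄̄ − A₃·s̄ = 3821.3750 − 1.287 × 41.2500 = 3768.2863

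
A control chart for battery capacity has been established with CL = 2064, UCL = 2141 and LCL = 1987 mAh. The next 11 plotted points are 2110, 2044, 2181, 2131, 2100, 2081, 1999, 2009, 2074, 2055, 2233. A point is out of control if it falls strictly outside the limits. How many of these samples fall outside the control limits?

Compare each point to [1987, 2141]: sample 3 = 2181 > UCL; sample 11 = 2233 > UCL.

2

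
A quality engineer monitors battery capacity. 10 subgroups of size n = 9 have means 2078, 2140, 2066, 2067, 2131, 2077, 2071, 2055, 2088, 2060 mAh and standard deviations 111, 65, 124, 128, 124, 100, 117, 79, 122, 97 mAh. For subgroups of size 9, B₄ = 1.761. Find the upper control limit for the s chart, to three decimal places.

s̄ = (111 + 65 + 124 + 128 + 124 + 100 + 117 + 79 + 122 + 97) / 10 = 106.7000
UCL_s = B₄·s̄ = 1.761 × 106.7000 = 187.8987

187.899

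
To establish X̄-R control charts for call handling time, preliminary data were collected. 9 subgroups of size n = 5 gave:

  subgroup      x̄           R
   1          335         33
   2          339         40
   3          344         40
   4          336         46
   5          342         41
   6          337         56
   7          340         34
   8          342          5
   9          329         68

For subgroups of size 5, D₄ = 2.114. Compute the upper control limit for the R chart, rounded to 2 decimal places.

R̄ = (33 + 40 + 40 + 46 + 41 + 56 + 34 + 5 + 68) / 9 = 363.0000 / 9 = 40.3333
UCL_R = D₄·R̄ = 2.114 × 40.3333 = 85.2647

85.26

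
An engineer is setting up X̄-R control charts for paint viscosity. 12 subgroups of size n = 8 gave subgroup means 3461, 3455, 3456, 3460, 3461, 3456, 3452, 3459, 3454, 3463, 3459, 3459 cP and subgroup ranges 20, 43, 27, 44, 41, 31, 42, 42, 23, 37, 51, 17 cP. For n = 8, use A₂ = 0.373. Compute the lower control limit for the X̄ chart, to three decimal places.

X̄̄ = (3461 + 3455 + 3456 + 3460 + 3461 + 3456 + 3452 + 3459 + 3454 + 3463 + 3459 + 3459) / 12 = 41495.0000 / 12 = 3457.9167
R̄ = (20 + 43 + 27 + 44 + 41 + 31 + 42 + 42 + 23 + 37 + 51 + 17) / 12 = 418.0000 / 12 = 34.8333
LCL = X̄̄ − A₂·R̄ = 3457.9167 − 0.373 × 34.8333 = 3444.9238

3444.924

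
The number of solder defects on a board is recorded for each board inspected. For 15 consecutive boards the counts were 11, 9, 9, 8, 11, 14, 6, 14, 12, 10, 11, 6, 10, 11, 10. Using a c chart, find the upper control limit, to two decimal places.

c̄ = (11 + 9 + 9 + 8 + 11 + 14 + 6 + 14 + 12 + 10 + 11 + 6 + 10 + 11 + 10) / 15 = 152 / 15 = 10.1333
UCL = c̄ + 3√c̄ = 10.1333 + 3 × √10.1333 = 10.1333 + 3 × 3.1833 = 19.6832

19.68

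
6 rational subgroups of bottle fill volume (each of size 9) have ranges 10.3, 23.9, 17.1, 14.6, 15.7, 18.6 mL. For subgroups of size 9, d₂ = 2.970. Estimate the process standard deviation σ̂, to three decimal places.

R̄ = (10.3 + 23.9 + 17.1 + 14.6 + 15.7 + 18.6) / 6 = 16.7000
σ̂ = R̄ / d₂ = 16.7000 / 2.970 = 5.6229

5.623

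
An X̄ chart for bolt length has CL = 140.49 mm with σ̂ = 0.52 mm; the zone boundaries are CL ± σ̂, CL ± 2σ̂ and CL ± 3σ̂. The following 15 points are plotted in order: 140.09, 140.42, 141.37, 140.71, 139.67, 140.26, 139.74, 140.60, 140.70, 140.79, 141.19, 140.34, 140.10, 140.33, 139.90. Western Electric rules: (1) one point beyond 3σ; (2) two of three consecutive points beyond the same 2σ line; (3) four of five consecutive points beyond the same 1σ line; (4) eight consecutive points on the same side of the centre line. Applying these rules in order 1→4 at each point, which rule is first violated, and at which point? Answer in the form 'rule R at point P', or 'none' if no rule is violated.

Zone of each point (C = within 1σ̂, B = 1σ̂–2σ̂, A = 2σ̂–3σ̂, * = beyond 3σ̂; sign = side of CL): 1:-C, 2:-C, 3:+B, 4:+C, 5:-B, 6:-C, 7:-B, 8:+C, 9:+C, 10:+C, 11:+B, 12:-C, 13:-C, 14:-C, 15:-B
No rule fires across all 15 points.

none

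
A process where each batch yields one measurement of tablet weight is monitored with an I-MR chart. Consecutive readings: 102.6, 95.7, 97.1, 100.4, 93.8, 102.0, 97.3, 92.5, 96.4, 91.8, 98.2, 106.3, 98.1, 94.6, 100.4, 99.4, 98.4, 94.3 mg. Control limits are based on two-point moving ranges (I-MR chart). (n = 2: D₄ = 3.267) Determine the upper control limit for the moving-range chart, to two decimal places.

Moving ranges: 6.9, 1.4, 3.3, 6.6, 8.2, 4.7, 4.8, 3.9, 4.6, 6.4, 8.1, 8.2, 3.5, 5.8, 1.0, 1.0, 4.1; M̄R̄ = 82.5000 / 17 = 4.8529
UCL_MR = D₄·M̄R̄ = 3.267 × 4.8529 = 15.8546

15.85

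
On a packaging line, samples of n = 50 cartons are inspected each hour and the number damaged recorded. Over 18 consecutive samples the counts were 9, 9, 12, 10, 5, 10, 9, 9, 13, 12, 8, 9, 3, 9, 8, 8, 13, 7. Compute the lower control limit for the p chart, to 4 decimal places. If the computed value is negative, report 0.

p̄ = Σdᵢ / (k·n) = 163 / (18 × 50) = 0.18111
LCL = p̄ − 3·√(p̄(1−p̄)/n) = 0.18111 − 3 × 0.05446 = 0.01772

0.0177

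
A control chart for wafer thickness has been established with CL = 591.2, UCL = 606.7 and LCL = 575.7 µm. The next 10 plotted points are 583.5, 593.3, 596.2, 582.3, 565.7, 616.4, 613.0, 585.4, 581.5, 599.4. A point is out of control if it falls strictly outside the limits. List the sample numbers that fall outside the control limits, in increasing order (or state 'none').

5, 6, 7

Compare each point to [575.7, 606.7]: sample 5 = 565.7 < LCL; sample 6 = 616.4 > UCL; sample 7 = 613.0 > UCL.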